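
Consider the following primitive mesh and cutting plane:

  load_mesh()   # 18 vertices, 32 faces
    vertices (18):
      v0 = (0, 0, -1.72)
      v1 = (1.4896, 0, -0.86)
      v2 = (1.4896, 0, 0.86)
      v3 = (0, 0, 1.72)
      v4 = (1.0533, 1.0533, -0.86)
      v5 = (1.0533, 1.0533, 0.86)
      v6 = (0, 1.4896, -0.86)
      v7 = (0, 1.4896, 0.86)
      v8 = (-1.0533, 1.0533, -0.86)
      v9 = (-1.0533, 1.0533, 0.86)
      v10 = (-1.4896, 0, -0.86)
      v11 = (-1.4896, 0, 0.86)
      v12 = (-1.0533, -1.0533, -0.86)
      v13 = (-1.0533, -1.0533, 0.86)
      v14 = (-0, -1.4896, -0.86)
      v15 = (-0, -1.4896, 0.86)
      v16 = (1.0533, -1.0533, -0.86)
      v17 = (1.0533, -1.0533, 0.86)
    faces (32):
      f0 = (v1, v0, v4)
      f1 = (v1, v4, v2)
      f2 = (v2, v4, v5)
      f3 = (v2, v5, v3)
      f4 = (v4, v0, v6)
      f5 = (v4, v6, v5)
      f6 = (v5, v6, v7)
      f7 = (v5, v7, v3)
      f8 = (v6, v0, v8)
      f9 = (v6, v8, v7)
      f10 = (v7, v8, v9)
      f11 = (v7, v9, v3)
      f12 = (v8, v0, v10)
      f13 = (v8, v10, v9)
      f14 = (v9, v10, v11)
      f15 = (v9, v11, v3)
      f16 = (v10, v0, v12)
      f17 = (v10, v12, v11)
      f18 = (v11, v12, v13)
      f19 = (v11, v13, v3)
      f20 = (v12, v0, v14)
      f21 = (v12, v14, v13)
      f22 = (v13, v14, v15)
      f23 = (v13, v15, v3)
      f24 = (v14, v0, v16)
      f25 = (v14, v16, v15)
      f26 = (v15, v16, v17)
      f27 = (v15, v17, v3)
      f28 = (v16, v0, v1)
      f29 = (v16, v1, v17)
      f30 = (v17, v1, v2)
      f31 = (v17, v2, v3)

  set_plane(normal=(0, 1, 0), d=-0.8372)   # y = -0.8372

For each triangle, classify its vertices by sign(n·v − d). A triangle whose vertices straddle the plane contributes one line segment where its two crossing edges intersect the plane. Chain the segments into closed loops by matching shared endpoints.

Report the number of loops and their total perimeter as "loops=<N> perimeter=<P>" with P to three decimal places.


Straddling triangles (12 of 32):
  (v10,v0,v12) [++-] → (-0.8372, -0.8372, -1.03644)–(-1.14281, -0.8372, -0.86)  len=0.3529
  (v10,v12,v11) [+-+] → (-1.14281, -0.8372, -0.86)–(-1.14281, -0.8372, -0.507117)  len=0.3529
  (v11,v12,v13) [+--] → (-1.14281, -0.8372, -0.507117)–(-1.14281, -0.8372, 0.86)  len=1.3671
  (v11,v13,v3) [+-+] → (-1.14281, -0.8372, 0.86)–(-0.8372, -0.8372, 1.03644)  len=0.3529
  (v12,v0,v14) [-+-] → (-0.8372, -0.8372, -1.03644)–(0, -0.8372, -1.23665)  len=0.8608
  (v13,v15,v3) [--+] → (0, -0.8372, 1.23665)–(-0.8372, -0.8372, 1.03644)  len=0.8608
  (v14,v0,v16) [-+-] → (0, -0.8372, -1.23665)–(0.8372, -0.8372, -1.03644)  len=0.8608
  (v15,v17,v3) [--+] → (0.8372, -0.8372, 1.03644)–(0, -0.8372, 1.23665)  len=0.8608
  (v16,v0,v1) [-++] → (0.8372, -0.8372, -1.03644)–(1.14281, -0.8372, -0.86)  len=0.3529
  (v16,v1,v17) [-+-] → (1.14281, -0.8372, -0.86)–(1.14281, -0.8372, 0.507117)  len=1.3671
  (v17,v1,v2) [-++] → (1.14281, -0.8372, 0.507117)–(1.14281, -0.8372, 0.86)  len=0.3529
  (v17,v2,v3) [-++] → (1.14281, -0.8372, 0.86)–(0.8372, -0.8372, 1.03644)  len=0.3529

Chained into 1 loop(s):
  loop 1: 12 segments, perimeter = 8.2948
Total perimeter = 8.295

loops=1 perimeter=8.295


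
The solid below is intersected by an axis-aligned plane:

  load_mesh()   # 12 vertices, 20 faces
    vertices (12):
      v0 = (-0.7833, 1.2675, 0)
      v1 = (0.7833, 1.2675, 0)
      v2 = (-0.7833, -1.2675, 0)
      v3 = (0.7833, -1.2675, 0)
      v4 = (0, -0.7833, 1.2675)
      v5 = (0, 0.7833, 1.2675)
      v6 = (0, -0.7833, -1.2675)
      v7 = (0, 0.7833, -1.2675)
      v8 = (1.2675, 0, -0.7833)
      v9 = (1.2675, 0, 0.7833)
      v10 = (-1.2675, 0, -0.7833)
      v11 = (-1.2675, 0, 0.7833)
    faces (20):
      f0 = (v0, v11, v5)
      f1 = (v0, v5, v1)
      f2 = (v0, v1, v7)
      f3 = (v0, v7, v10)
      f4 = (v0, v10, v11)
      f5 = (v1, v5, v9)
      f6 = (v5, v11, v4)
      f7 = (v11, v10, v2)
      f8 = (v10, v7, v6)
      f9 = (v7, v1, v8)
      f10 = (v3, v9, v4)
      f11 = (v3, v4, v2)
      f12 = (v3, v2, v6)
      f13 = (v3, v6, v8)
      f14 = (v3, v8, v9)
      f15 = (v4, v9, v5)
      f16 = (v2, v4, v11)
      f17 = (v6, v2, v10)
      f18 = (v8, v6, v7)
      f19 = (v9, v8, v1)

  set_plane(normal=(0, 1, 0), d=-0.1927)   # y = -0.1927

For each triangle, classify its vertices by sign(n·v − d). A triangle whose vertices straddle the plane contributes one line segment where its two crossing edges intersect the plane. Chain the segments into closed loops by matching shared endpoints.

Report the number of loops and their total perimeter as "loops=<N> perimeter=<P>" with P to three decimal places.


Straddling triangles (10 of 20):
  (v5,v11,v4) [++-] → (-0.955682, -0.1927, 0.902418)–(0, -0.1927, 1.2675)  len=1.0230
  (v11,v10,v2) [++-] → (-1.19389, -0.1927, -0.664214)–(-1.19389, -0.1927, 0.664214)  len=1.3284
  (v10,v7,v6) [++-] → (0, -0.1927, -1.2675)–(-0.955682, -0.1927, -0.902418)  len=1.0230
  (v3,v9,v4) [-+-] → (1.19389, -0.1927, 0.664214)–(0.955682, -0.1927, 0.902418)  len=0.3369
  (v3,v6,v8) [--+] → (0.955682, -0.1927, -0.902418)–(1.19389, -0.1927, -0.664214)  len=0.3369
  (v3,v8,v9) [-++] → (1.19389, -0.1927, -0.664214)–(1.19389, -0.1927, 0.664214)  len=1.3284
  (v4,v9,v5) [-++] → (0.955682, -0.1927, 0.902418)–(0, -0.1927, 1.2675)  len=1.0230
  (v2,v4,v11) [--+] → (-0.955682, -0.1927, 0.902418)–(-1.19389, -0.1927, 0.664214)  len=0.3369
  (v6,v2,v10) [--+] → (-1.19389, -0.1927, -0.664214)–(-0.955682, -0.1927, -0.902418)  len=0.3369
  (v8,v6,v7) [+-+] → (0.955682, -0.1927, -0.902418)–(0, -0.1927, -1.2675)  len=1.0230

Chained into 1 loop(s):
  loop 1: 10 segments, perimeter = 8.0965
Total perimeter = 8.097

loops=1 perimeter=8.097


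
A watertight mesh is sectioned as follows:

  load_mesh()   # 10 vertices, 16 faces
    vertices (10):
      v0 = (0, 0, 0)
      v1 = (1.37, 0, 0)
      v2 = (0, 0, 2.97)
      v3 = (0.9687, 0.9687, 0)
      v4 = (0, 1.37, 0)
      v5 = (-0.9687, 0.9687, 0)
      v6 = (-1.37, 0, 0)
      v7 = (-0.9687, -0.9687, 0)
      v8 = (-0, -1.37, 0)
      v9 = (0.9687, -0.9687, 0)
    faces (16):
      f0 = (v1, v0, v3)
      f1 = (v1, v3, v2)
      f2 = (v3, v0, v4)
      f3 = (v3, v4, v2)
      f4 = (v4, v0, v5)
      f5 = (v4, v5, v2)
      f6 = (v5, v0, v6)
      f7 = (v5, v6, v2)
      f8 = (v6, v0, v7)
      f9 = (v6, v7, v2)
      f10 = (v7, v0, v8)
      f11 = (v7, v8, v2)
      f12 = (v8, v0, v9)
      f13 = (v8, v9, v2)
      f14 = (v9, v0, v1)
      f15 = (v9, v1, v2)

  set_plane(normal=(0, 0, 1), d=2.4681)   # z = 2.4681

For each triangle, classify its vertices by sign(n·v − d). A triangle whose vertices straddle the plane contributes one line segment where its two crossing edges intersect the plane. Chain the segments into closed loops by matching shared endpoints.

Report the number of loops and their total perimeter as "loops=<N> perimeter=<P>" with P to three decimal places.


loops=1 perimeter=1.418

Straddling triangles (8 of 16):
  (v1,v3,v2) [--+] → (0.163701, 0.163701, 2.4681)–(0.231516, 0, 2.4681)  len=0.1772
  (v3,v4,v2) [--+] → (0, 0.231516, 2.4681)–(0.163701, 0.163701, 2.4681)  len=0.1772
  (v4,v5,v2) [--+] → (-0.163701, 0.163701, 2.4681)–(0, 0.231516, 2.4681)  len=0.1772
  (v5,v6,v2) [--+] → (-0.231516, 0, 2.4681)–(-0.163701, 0.163701, 2.4681)  len=0.1772
  (v6,v7,v2) [--+] → (-0.163701, -0.163701, 2.4681)–(-0.231516, 0, 2.4681)  len=0.1772
  (v7,v8,v2) [--+] → (0, -0.231516, 2.4681)–(-0.163701, -0.163701, 2.4681)  len=0.1772
  (v8,v9,v2) [--+] → (0.163701, -0.163701, 2.4681)–(0, -0.231516, 2.4681)  len=0.1772
  (v9,v1,v2) [--+] → (0.231516, 0, 2.4681)–(0.163701, -0.163701, 2.4681)  len=0.1772

Chained into 1 loop(s):
  loop 1: 8 segments, perimeter = 1.4175
Total perimeter = 1.418


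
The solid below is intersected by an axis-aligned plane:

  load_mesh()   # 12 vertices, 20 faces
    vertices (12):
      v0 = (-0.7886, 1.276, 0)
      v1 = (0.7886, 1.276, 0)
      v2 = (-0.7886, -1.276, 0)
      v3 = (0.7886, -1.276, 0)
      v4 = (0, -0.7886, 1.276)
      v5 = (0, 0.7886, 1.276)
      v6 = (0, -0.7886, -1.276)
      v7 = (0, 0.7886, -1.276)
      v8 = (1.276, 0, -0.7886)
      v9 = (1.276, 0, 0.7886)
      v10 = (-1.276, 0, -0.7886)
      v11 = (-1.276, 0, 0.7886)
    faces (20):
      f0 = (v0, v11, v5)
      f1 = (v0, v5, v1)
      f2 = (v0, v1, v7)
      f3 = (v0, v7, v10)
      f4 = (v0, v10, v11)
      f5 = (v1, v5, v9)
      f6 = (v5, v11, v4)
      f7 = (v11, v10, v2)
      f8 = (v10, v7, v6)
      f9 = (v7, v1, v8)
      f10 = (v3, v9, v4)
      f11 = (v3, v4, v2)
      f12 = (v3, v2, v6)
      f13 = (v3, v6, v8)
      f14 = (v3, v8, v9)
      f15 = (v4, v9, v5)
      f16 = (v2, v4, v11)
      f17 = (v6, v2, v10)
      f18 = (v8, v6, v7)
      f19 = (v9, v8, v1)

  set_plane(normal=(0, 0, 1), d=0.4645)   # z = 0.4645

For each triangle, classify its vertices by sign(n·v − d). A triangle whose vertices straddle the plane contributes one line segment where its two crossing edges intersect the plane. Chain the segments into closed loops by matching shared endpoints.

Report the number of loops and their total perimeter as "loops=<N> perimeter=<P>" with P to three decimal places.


loops=1 perimeter=7.500

Straddling triangles (10 of 20):
  (v0,v11,v5) [-++] → (-1.07569, 0.524412, 0.4645)–(-0.501527, 1.09857, 0.4645)  len=0.8120
  (v0,v5,v1) [-+-] → (-0.501527, 1.09857, 0.4645)–(0.501527, 1.09857, 0.4645)  len=1.0031
  (v0,v10,v11) [--+] → (-1.276, 0, 0.4645)–(-1.07569, 0.524412, 0.4645)  len=0.5614
  (v1,v5,v9) [-++] → (0.501527, 1.09857, 0.4645)–(1.07569, 0.524412, 0.4645)  len=0.8120
  (v11,v10,v2) [+--] → (-1.276, 0, 0.4645)–(-1.07569, -0.524412, 0.4645)  len=0.5614
  (v3,v9,v4) [-++] → (1.07569, -0.524412, 0.4645)–(0.501527, -1.09857, 0.4645)  len=0.8120
  (v3,v4,v2) [-+-] → (0.501527, -1.09857, 0.4645)–(-0.501527, -1.09857, 0.4645)  len=1.0031
  (v3,v8,v9) [--+] → (1.276, 0, 0.4645)–(1.07569, -0.524412, 0.4645)  len=0.5614
  (v2,v4,v11) [-++] → (-0.501527, -1.09857, 0.4645)–(-1.07569, -0.524412, 0.4645)  len=0.8120
  (v9,v8,v1) [+--] → (1.276, 0, 0.4645)–(1.07569, 0.524412, 0.4645)  len=0.5614

Chained into 1 loop(s):
  loop 1: 10 segments, perimeter = 7.4995
Total perimeter = 7.500


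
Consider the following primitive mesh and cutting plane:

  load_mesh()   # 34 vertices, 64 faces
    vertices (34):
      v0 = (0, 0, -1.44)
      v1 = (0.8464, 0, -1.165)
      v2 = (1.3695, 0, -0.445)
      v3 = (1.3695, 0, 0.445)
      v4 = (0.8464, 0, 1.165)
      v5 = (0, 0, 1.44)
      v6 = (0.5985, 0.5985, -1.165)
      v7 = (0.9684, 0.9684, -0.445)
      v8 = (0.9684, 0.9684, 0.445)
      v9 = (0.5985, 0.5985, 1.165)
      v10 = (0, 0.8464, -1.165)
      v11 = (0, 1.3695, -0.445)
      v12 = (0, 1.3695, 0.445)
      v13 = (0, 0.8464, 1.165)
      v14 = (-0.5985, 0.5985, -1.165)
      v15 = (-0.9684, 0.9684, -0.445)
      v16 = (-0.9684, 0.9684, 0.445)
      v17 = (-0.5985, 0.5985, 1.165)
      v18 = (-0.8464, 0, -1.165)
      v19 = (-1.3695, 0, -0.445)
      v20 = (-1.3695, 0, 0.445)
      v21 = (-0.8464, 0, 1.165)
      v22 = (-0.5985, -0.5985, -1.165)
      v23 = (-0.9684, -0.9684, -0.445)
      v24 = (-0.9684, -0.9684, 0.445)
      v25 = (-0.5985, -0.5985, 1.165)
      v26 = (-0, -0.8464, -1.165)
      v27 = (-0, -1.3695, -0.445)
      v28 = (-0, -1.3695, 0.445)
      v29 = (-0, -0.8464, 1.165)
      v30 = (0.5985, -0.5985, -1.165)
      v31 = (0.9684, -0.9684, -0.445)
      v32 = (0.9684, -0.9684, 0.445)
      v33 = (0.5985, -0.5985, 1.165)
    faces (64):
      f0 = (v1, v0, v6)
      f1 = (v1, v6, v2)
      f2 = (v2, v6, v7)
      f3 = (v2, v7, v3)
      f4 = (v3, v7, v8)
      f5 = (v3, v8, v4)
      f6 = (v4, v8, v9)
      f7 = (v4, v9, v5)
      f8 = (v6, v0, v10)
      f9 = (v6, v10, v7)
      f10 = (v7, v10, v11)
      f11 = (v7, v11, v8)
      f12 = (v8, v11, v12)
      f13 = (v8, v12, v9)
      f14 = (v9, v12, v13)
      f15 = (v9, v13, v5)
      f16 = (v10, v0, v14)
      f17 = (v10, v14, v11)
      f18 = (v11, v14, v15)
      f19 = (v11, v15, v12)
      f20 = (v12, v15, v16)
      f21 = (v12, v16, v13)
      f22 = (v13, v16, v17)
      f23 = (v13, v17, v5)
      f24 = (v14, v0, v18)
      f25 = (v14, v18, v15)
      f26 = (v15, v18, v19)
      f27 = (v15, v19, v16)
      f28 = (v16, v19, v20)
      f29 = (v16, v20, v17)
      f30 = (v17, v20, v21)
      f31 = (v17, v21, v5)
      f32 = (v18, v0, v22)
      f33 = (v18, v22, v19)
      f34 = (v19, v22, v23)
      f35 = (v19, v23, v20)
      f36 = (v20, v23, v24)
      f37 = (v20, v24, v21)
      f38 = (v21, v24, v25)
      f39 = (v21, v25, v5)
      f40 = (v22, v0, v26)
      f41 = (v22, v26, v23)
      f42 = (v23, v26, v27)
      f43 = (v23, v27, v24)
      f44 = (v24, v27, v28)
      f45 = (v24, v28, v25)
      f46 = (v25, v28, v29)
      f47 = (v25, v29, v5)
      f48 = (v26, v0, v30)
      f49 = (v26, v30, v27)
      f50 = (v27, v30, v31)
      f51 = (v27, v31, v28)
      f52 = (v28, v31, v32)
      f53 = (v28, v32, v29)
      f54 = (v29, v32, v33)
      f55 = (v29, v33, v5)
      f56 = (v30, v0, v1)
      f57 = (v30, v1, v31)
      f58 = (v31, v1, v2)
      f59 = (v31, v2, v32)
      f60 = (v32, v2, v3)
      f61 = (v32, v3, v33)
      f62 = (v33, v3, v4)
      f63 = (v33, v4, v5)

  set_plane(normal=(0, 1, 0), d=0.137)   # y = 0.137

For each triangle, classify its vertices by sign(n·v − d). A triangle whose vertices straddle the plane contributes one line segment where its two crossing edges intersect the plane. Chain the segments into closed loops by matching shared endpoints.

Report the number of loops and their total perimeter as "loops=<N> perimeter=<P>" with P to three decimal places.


loops=1 perimeter=8.638

Straddling triangles (20 of 64):
  (v1,v0,v6) [--+] → (0.137, 0.137, -1.37705)–(0.789654, 0.137, -1.165)  len=0.6862
  (v1,v6,v2) [-+-] → (0.789654, 0.137, -1.165)–(1.19301, 0.137, -0.609812)  len=0.6862
  (v2,v6,v7) [-++] → (1.19301, 0.137, -0.609812)–(1.31276, 0.137, -0.445)  len=0.2037
  (v2,v7,v3) [-+-] → (1.31276, 0.137, -0.445)–(1.31276, 0.137, 0.319091)  len=0.7641
  (v3,v7,v8) [-++] → (1.31276, 0.137, 0.319091)–(1.31276, 0.137, 0.445)  len=0.1259
  (v3,v8,v4) [-+-] → (1.31276, 0.137, 0.445)–(0.863659, 0.137, 1.06314)  len=0.7641
  (v4,v8,v9) [-++] → (0.863659, 0.137, 1.06314)–(0.789654, 0.137, 1.165)  len=0.1259
  (v4,v9,v5) [-+-] → (0.789654, 0.137, 1.165)–(0.137, 0.137, 1.37705)  len=0.6862
  (v6,v0,v10) [+-+] → (0.137, 0.137, -1.37705)–(0, 0.137, -1.39549)  len=0.1382
  (v9,v13,v5) [++-] → (0, 0.137, 1.39549)–(0.137, 0.137, 1.37705)  len=0.1382
  (v10,v0,v14) [+-+] → (0, 0.137, -1.39549)–(-0.137, 0.137, -1.37705)  len=0.1382
  (v13,v17,v5) [++-] → (-0.137, 0.137, 1.37705)–(0, 0.137, 1.39549)  len=0.1382
  (v14,v0,v18) [+--] → (-0.137, 0.137, -1.37705)–(-0.789654, 0.137, -1.165)  len=0.6862
  (v14,v18,v15) [+-+] → (-0.789654, 0.137, -1.165)–(-0.863659, 0.137, -1.06314)  len=0.1259
  (v15,v18,v19) [+--] → (-0.863659, 0.137, -1.06314)–(-1.31276, 0.137, -0.445)  len=0.7641
  (v15,v19,v16) [+-+] → (-1.31276, 0.137, -0.445)–(-1.31276, 0.137, -0.319091)  len=0.1259
  (v16,v19,v20) [+--] → (-1.31276, 0.137, -0.319091)–(-1.31276, 0.137, 0.445)  len=0.7641
  (v16,v20,v17) [+-+] → (-1.31276, 0.137, 0.445)–(-1.19301, 0.137, 0.609812)  len=0.2037
  (v17,v20,v21) [+--] → (-1.19301, 0.137, 0.609812)–(-0.789654, 0.137, 1.165)  len=0.6862
  (v17,v21,v5) [+--] → (-0.789654, 0.137, 1.165)–(-0.137, 0.137, 1.37705)  len=0.6862

Chained into 1 loop(s):
  loop 1: 20 segments, perimeter = 8.6377
Total perimeter = 8.638


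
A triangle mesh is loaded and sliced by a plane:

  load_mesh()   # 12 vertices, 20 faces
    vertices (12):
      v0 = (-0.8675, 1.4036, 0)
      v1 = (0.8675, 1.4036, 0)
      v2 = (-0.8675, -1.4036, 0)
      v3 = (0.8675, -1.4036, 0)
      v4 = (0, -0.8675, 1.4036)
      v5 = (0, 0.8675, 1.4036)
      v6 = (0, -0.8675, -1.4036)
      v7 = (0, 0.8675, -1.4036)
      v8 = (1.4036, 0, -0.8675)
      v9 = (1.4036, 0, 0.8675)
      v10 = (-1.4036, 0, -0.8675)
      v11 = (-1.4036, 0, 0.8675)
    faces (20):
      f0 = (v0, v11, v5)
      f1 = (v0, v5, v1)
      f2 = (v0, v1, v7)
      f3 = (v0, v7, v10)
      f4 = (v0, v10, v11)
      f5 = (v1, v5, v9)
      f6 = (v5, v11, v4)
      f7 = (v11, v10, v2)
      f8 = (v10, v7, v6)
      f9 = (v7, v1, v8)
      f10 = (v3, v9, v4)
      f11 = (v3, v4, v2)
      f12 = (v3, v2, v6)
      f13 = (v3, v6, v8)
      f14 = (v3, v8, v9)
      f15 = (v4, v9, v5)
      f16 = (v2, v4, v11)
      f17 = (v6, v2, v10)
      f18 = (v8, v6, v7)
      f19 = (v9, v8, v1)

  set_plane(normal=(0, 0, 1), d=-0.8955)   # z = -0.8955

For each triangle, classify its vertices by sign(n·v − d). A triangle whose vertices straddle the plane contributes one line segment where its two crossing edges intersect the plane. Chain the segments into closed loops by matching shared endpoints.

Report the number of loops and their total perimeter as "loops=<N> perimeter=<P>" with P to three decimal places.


Straddling triangles (8 of 20):
  (v0,v1,v7) [++-] → (0.314033, 1.06157, -0.8955)–(-0.314033, 1.06157, -0.8955)  len=0.6281
  (v0,v7,v10) [+-+] → (-0.314033, 1.06157, -0.8955)–(-1.33029, 0.0453087, -0.8955)  len=1.4372
  (v10,v7,v6) [+--] → (-1.33029, 0.0453087, -0.8955)–(-1.33029, -0.0453087, -0.8955)  len=0.0906
  (v7,v1,v8) [-++] → (0.314033, 1.06157, -0.8955)–(1.33029, 0.0453087, -0.8955)  len=1.4372
  (v3,v2,v6) [++-] → (-0.314033, -1.06157, -0.8955)–(0.314033, -1.06157, -0.8955)  len=0.6281
  (v3,v6,v8) [+-+] → (0.314033, -1.06157, -0.8955)–(1.33029, -0.0453087, -0.8955)  len=1.4372
  (v6,v2,v10) [-++] → (-0.314033, -1.06157, -0.8955)–(-1.33029, -0.0453087, -0.8955)  len=1.4372
  (v8,v6,v7) [+--] → (1.33029, -0.0453087, -0.8955)–(1.33029, 0.0453087, -0.8955)  len=0.0906

Chained into 1 loop(s):
  loop 1: 8 segments, perimeter = 7.1862
Total perimeter = 7.186

loops=1 perimeter=7.186


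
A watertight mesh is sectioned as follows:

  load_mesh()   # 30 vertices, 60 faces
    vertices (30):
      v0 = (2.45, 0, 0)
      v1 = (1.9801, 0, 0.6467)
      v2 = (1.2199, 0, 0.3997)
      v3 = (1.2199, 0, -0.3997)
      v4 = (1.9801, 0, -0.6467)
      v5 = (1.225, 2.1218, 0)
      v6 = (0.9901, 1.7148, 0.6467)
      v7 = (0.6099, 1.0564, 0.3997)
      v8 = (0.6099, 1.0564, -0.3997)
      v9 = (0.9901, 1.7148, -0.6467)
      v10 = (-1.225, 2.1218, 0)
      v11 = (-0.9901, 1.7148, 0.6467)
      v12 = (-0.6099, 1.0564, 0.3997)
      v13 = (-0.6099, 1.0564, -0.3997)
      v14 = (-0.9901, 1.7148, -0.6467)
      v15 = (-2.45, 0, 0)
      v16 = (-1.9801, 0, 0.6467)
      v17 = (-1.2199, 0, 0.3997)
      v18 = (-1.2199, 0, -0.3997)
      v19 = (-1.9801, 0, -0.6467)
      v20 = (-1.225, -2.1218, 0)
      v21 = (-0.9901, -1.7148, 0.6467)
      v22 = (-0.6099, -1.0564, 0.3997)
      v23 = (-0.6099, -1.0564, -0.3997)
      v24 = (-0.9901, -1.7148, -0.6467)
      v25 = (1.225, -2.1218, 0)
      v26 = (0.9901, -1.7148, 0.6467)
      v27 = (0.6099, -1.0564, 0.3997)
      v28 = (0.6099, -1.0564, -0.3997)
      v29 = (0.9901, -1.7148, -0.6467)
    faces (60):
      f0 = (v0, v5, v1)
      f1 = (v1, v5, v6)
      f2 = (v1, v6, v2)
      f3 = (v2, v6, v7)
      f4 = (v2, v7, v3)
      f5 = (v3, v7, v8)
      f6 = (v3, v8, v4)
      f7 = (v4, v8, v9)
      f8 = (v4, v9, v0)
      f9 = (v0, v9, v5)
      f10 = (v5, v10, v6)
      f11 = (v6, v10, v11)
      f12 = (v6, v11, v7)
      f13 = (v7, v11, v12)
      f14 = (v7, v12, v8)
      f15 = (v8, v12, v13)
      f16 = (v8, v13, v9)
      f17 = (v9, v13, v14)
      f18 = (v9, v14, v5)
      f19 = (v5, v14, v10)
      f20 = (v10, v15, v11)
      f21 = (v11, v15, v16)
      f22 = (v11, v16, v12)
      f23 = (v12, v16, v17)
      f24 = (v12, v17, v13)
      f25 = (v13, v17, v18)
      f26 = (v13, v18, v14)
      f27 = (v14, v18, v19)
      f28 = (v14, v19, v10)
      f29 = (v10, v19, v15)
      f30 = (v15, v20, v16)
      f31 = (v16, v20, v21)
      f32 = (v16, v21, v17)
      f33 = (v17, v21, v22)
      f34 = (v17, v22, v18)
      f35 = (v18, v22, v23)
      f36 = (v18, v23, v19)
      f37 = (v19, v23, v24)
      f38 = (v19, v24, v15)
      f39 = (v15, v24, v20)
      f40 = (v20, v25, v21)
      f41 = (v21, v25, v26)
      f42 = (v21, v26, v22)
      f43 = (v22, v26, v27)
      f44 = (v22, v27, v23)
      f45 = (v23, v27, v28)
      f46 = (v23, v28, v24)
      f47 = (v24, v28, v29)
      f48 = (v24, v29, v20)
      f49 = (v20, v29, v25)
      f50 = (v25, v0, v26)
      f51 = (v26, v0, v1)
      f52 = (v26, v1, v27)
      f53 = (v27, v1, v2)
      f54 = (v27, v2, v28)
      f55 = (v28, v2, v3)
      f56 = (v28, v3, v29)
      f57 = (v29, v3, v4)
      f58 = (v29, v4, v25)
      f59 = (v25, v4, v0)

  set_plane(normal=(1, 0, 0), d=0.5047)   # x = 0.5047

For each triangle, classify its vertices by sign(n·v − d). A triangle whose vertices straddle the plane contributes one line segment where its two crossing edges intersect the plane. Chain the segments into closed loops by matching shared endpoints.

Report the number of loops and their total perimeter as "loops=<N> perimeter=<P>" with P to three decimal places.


loops=2 perimeter=7.468

Straddling triangles (20 of 60):
  (v5,v10,v6) [+-+] → (0.5047, 2.1218, 0)–(0.5047, 1.80399, 0.504987)  len=0.5967
  (v6,v10,v11) [+--] → (0.5047, 1.80399, 0.504987)–(0.5047, 1.7148, 0.6467)  len=0.1674
  (v6,v11,v7) [+-+] → (0.5047, 1.7148, 0.6467)–(0.5047, 1.09969, 0.41594)  len=0.6570
  (v7,v11,v12) [+--] → (0.5047, 1.09969, 0.41594)–(0.5047, 1.0564, 0.3997)  len=0.0462
  (v7,v12,v8) [+-+] → (0.5047, 1.0564, 0.3997)–(0.5047, 1.0564, -0.330757)  len=0.7305
  (v8,v12,v13) [+--] → (0.5047, 1.0564, -0.330757)–(0.5047, 1.0564, -0.3997)  len=0.0689
  (v8,v13,v9) [+-+] → (0.5047, 1.0564, -0.3997)–(0.5047, 1.51506, -0.571766)  len=0.4899
  (v9,v13,v14) [+--] → (0.5047, 1.51506, -0.571766)–(0.5047, 1.7148, -0.6467)  len=0.2133
  (v9,v14,v5) [+-+] → (0.5047, 1.7148, -0.6467)–(0.5047, 1.98945, -0.210292)  len=0.5156
  (v5,v14,v10) [+--] → (0.5047, 1.98945, -0.210292)–(0.5047, 2.1218, 0)  len=0.2485
  (v20,v25,v21) [-+-] → (0.5047, -2.1218, 0)–(0.5047, -1.98945, 0.210292)  len=0.2485
  (v21,v25,v26) [-++] → (0.5047, -1.98945, 0.210292)–(0.5047, -1.7148, 0.6467)  len=0.5156
  (v21,v26,v22) [-+-] → (0.5047, -1.7148, 0.6467)–(0.5047, -1.51506, 0.571766)  len=0.2133
  (v22,v26,v27) [-++] → (0.5047, -1.51506, 0.571766)–(0.5047, -1.0564, 0.3997)  len=0.4899
  (v22,v27,v23) [-+-] → (0.5047, -1.0564, 0.3997)–(0.5047, -1.0564, 0.330757)  len=0.0689
  (v23,v27,v28) [-++] → (0.5047, -1.0564, 0.330757)–(0.5047, -1.0564, -0.3997)  len=0.7305
  (v23,v28,v24) [-+-] → (0.5047, -1.0564, -0.3997)–(0.5047, -1.09969, -0.41594)  len=0.0462
  (v24,v28,v29) [-++] → (0.5047, -1.09969, -0.41594)–(0.5047, -1.7148, -0.6467)  len=0.6570
  (v24,v29,v20) [-+-] → (0.5047, -1.7148, -0.6467)–(0.5047, -1.80399, -0.504987)  len=0.1674
  (v20,v29,v25) [-++] → (0.5047, -1.80399, -0.504987)–(0.5047, -2.1218, 0)  len=0.5967

Chained into 2 loop(s):
  loop 1: 10 segments, perimeter = 3.7340
  loop 2: 10 segments, perimeter = 3.7340
Total perimeter = 7.468


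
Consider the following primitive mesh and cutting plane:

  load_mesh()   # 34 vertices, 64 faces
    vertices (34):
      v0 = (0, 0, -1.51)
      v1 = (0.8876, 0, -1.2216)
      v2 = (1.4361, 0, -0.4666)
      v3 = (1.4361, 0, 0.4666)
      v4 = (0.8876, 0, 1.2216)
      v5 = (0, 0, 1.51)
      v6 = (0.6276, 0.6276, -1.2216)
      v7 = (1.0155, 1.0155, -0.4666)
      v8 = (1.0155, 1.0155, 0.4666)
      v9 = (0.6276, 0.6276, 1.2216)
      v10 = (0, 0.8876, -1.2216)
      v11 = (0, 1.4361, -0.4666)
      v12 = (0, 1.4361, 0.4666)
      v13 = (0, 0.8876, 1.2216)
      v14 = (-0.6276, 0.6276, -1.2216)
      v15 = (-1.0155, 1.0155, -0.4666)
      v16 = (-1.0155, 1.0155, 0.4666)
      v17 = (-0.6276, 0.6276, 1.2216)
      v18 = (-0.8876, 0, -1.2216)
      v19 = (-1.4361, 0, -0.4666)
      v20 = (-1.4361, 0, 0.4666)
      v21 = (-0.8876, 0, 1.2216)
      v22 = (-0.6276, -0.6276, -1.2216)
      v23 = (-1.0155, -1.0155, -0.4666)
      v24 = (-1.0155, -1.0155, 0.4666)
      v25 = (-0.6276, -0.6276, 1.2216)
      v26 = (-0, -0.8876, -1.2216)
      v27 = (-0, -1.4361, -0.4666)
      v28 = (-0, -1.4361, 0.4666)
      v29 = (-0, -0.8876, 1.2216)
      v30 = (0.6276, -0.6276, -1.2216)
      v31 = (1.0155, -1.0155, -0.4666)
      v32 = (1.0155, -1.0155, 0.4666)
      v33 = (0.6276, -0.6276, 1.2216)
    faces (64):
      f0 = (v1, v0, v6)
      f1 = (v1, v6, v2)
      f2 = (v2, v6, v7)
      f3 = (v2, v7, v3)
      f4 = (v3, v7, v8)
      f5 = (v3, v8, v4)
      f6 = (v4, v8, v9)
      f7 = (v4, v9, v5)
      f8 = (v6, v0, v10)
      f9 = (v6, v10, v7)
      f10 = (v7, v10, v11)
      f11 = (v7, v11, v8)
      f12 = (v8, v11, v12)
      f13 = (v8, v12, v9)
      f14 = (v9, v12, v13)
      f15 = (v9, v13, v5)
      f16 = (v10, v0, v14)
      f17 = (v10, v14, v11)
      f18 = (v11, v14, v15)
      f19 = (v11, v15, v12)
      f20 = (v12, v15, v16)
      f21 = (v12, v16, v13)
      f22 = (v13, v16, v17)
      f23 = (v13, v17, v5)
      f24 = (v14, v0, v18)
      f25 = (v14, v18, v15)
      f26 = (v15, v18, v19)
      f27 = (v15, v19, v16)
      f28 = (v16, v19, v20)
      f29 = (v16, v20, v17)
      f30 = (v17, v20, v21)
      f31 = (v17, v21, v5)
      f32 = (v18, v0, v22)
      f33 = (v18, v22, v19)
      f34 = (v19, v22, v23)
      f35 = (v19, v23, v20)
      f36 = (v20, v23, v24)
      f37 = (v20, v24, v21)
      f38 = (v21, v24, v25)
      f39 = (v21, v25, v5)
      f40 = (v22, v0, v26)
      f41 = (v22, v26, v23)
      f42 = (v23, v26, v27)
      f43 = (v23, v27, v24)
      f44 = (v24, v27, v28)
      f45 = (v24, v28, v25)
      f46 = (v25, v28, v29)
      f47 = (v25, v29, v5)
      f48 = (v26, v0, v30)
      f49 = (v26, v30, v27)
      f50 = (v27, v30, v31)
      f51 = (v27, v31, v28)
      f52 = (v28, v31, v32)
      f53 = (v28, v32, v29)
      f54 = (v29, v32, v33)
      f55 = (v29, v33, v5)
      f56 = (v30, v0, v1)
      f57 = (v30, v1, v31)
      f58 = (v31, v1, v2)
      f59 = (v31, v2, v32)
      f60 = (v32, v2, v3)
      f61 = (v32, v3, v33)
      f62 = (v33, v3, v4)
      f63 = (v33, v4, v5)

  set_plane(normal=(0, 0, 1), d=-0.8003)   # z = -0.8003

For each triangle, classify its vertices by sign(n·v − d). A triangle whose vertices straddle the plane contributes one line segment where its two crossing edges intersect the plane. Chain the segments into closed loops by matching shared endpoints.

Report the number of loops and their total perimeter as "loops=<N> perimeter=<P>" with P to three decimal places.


Straddling triangles (16 of 64):
  (v1,v6,v2) [--+] → (1.07875, 0.277391, -0.8003)–(1.19367, 0, -0.8003)  len=0.3003
  (v2,v6,v7) [+-+] → (1.07875, 0.277391, -0.8003)–(0.844053, 0.844053, -0.8003)  len=0.6133
  (v6,v10,v7) [--+] → (0.566662, 0.95897, -0.8003)–(0.844053, 0.844053, -0.8003)  len=0.3003
  (v7,v10,v11) [+-+] → (0.566662, 0.95897, -0.8003)–(0, 1.19367, -0.8003)  len=0.6133
  (v10,v14,v11) [--+] → (-0.277391, 1.07875, -0.8003)–(0, 1.19367, -0.8003)  len=0.3003
  (v11,v14,v15) [+-+] → (-0.277391, 1.07875, -0.8003)–(-0.844053, 0.844053, -0.8003)  len=0.6133
  (v14,v18,v15) [--+] → (-0.95897, 0.566662, -0.8003)–(-0.844053, 0.844053, -0.8003)  len=0.3003
  (v15,v18,v19) [+-+] → (-0.95897, 0.566662, -0.8003)–(-1.19367, 0, -0.8003)  len=0.6133
  (v18,v22,v19) [--+] → (-1.07875, -0.277391, -0.8003)–(-1.19367, 0, -0.8003)  len=0.3003
  (v19,v22,v23) [+-+] → (-1.07875, -0.277391, -0.8003)–(-0.844053, -0.844053, -0.8003)  len=0.6133
  (v22,v26,v23) [--+] → (-0.566662, -0.95897, -0.8003)–(-0.844053, -0.844053, -0.8003)  len=0.3003
  (v23,v26,v27) [+-+] → (-0.566662, -0.95897, -0.8003)–(0, -1.19367, -0.8003)  len=0.6133
  (v26,v30,v27) [--+] → (0.277391, -1.07875, -0.8003)–(0, -1.19367, -0.8003)  len=0.3003
  (v27,v30,v31) [+-+] → (0.277391, -1.07875, -0.8003)–(0.844053, -0.844053, -0.8003)  len=0.6133
  (v30,v1,v31) [--+] → (0.95897, -0.566662, -0.8003)–(0.844053, -0.844053, -0.8003)  len=0.3003
  (v31,v1,v2) [+-+] → (0.95897, -0.566662, -0.8003)–(1.19367, 0, -0.8003)  len=0.6133

Chained into 1 loop(s):
  loop 1: 16 segments, perimeter = 7.3088
Total perimeter = 7.309

loops=1 perimeter=7.309


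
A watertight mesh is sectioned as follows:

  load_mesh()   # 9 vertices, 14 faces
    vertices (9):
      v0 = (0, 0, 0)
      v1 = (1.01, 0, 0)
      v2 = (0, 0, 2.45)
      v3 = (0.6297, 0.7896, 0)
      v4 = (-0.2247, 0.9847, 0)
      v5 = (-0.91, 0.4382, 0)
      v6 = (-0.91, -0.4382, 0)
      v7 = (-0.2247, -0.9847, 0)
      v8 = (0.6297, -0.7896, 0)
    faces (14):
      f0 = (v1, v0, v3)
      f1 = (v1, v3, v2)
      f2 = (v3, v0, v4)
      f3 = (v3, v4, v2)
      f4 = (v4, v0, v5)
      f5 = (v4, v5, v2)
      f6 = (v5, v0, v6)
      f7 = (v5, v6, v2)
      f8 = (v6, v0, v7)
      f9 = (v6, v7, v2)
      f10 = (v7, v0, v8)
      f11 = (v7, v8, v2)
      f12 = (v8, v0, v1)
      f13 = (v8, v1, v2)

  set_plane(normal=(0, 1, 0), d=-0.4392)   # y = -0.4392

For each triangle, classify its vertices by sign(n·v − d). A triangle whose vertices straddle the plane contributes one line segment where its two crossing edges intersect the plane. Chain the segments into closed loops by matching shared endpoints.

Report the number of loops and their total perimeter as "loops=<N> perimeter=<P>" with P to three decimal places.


loops=1 perimeter=4.988

Straddling triangles (6 of 14):
  (v6,v0,v7) [++-] → (-0.100222, -0.4392, 0)–(-0.908746, -0.4392, 0)  len=0.8085
  (v6,v7,v2) [+-+] → (-0.908746, -0.4392, 0)–(-0.100222, -0.4392, 1.35724)  len=1.5798
  (v7,v0,v8) [-+-] → (-0.100222, -0.4392, 0)–(0.350259, -0.4392, 0)  len=0.4505
  (v7,v8,v2) [--+] → (0.350259, -0.4392, 1.08723)–(-0.100222, -0.4392, 1.35724)  len=0.5252
  (v8,v0,v1) [-++] → (0.350259, -0.4392, 0)–(0.798465, -0.4392, 0)  len=0.4482
  (v8,v1,v2) [-++] → (0.798465, -0.4392, 0)–(0.350259, -0.4392, 1.08723)  len=1.1760

Chained into 1 loop(s):
  loop 1: 6 segments, perimeter = 4.9882
Total perimeter = 4.988


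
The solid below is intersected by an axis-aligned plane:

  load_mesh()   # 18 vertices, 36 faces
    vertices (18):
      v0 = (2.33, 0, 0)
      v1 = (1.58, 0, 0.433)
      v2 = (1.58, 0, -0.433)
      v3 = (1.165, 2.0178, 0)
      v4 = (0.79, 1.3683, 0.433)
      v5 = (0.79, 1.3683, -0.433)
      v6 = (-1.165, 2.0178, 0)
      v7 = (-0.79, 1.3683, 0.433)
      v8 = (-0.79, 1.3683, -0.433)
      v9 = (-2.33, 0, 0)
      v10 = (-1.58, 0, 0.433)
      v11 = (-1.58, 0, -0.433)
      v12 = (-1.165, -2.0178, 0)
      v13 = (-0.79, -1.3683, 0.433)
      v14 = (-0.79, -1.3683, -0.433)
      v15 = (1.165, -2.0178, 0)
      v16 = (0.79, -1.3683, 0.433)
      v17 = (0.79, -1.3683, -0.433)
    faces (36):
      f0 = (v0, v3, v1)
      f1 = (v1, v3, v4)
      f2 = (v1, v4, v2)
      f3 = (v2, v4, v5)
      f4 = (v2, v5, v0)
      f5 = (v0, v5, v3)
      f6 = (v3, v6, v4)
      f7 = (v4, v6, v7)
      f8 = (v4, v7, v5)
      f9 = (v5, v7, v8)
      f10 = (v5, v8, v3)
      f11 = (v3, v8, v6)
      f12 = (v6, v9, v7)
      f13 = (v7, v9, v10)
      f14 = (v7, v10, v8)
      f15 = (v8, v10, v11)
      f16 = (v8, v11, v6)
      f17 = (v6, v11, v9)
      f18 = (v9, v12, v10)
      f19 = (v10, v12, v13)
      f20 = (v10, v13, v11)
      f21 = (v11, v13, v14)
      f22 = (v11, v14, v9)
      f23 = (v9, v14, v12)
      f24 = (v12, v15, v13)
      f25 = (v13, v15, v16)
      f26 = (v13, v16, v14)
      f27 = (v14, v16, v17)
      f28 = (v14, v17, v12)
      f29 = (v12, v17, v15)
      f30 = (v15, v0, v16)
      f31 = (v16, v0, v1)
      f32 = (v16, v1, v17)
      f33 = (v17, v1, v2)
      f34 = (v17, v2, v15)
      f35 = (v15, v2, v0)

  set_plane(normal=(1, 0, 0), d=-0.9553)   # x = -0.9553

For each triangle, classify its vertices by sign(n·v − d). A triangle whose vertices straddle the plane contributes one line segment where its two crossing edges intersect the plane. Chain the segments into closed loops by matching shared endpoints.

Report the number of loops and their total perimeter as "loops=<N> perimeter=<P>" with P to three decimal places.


loops=2 perimeter=5.892

Straddling triangles (16 of 36):
  (v3,v6,v4) [+-+] → (-0.9553, 2.0178, 0)–(-0.9553, 1.94813, 0.0464451)  len=0.0837
  (v4,v6,v7) [+-+] → (-0.9553, 1.94813, 0.0464451)–(-0.9553, 1.6546, 0.242134)  len=0.3528
  (v3,v8,v6) [++-] → (-0.9553, 1.6546, -0.242134)–(-0.9553, 2.0178, 0)  len=0.4365
  (v6,v9,v7) [--+] → (-0.9553, 1.22143, 0.386523)–(-0.9553, 1.6546, 0.242134)  len=0.4566
  (v7,v9,v10) [+--] → (-0.9553, 1.22143, 0.386523)–(-0.9553, 1.082, 0.433)  len=0.1470
  (v7,v10,v8) [+-+] → (-0.9553, 1.082, 0.433)–(-0.9553, 1.082, -0.251798)  len=0.6848
  (v8,v10,v11) [+--] → (-0.9553, 1.082, -0.251798)–(-0.9553, 1.082, -0.433)  len=0.1812
  (v8,v11,v6) [+--] → (-0.9553, 1.082, -0.433)–(-0.9553, 1.6546, -0.242134)  len=0.6036
  (v10,v12,v13) [--+] → (-0.9553, -1.6546, 0.242134)–(-0.9553, -1.082, 0.433)  len=0.6036
  (v10,v13,v11) [-+-] → (-0.9553, -1.082, 0.433)–(-0.9553, -1.082, 0.251798)  len=0.1812
  (v11,v13,v14) [-++] → (-0.9553, -1.082, 0.251798)–(-0.9553, -1.082, -0.433)  len=0.6848
  (v11,v14,v9) [-+-] → (-0.9553, -1.082, -0.433)–(-0.9553, -1.22143, -0.386523)  len=0.1470
  (v9,v14,v12) [-+-] → (-0.9553, -1.22143, -0.386523)–(-0.9553, -1.6546, -0.242134)  len=0.4566
  (v12,v15,v13) [-++] → (-0.9553, -2.0178, 0)–(-0.9553, -1.6546, 0.242134)  len=0.4365
  (v14,v17,v12) [++-] → (-0.9553, -1.94813, -0.0464451)–(-0.9553, -1.6546, -0.242134)  len=0.3528
  (v12,v17,v15) [-++] → (-0.9553, -1.94813, -0.0464451)–(-0.9553, -2.0178, 0)  len=0.0837

Chained into 2 loop(s):
  loop 1: 8 segments, perimeter = 2.9462
  loop 2: 8 segments, perimeter = 2.9462
Total perimeter = 5.892


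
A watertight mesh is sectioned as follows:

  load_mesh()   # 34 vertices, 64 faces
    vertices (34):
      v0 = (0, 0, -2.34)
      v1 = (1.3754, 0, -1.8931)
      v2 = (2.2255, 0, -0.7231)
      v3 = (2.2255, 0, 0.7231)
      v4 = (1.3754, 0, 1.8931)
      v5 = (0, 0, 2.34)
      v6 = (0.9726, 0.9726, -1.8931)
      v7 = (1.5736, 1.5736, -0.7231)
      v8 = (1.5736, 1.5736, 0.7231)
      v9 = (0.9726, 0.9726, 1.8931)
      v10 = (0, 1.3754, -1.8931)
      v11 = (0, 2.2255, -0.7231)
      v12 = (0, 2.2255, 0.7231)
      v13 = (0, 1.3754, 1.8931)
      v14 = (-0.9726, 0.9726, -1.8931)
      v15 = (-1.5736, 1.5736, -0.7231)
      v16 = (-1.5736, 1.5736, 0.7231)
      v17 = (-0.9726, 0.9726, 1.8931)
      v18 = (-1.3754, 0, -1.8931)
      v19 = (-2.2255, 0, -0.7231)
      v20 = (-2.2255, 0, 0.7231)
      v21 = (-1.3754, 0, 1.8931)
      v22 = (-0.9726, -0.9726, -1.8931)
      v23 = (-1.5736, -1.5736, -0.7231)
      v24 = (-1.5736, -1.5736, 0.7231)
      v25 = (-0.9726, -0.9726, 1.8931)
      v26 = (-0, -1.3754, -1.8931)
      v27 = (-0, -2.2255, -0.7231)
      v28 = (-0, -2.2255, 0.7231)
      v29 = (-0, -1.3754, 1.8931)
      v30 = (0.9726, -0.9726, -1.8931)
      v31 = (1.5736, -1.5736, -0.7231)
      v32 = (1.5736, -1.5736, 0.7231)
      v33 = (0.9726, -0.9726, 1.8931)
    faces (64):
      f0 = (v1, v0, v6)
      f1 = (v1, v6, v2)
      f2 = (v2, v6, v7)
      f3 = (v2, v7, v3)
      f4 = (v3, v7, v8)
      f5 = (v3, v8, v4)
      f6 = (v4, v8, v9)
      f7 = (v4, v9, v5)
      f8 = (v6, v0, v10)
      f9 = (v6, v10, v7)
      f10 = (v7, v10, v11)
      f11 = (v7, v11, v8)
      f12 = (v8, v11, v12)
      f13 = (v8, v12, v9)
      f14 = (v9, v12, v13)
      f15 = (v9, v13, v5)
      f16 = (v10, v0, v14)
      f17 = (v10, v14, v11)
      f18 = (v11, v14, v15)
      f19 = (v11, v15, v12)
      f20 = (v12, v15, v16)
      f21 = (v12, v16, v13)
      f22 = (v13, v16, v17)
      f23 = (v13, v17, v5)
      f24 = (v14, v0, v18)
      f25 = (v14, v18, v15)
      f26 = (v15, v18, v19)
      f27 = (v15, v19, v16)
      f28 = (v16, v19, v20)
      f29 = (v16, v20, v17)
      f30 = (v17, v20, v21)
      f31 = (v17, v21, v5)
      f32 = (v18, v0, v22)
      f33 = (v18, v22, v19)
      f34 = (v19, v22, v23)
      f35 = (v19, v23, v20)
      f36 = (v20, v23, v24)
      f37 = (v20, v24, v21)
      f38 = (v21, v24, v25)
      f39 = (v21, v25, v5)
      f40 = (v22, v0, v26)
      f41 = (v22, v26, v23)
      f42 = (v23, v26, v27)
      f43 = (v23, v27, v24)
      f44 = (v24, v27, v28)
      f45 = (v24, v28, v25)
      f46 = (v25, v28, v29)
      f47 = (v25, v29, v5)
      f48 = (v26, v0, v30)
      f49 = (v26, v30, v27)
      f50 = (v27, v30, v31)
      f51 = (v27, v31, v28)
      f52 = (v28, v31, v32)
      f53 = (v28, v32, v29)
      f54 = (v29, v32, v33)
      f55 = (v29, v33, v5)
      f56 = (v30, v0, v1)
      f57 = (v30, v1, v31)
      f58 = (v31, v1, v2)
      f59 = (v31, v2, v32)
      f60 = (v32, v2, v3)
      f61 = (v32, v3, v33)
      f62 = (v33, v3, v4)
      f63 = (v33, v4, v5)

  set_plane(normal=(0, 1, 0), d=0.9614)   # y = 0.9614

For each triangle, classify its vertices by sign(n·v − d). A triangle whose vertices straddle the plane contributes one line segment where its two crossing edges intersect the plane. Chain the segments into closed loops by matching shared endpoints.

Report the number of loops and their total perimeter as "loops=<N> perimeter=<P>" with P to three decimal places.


loops=1 perimeter=12.624

Straddling triangles (20 of 64):
  (v1,v0,v6) [--+] → (0.9614, 0.9614, -1.89825)–(0.977238, 0.9614, -1.8931)  len=0.0167
  (v1,v6,v2) [-+-] → (0.977238, 0.9614, -1.8931)–(0.987028, 0.9614, -1.87963)  len=0.0167
  (v2,v6,v7) [-++] → (0.987028, 0.9614, -1.87963)–(1.82722, 0.9614, -0.7231)  len=1.4295
  (v2,v7,v3) [-+-] → (1.82722, 0.9614, -0.7231)–(1.82722, 0.9614, -0.160464)  len=0.5626
  (v3,v7,v8) [-++] → (1.82722, 0.9614, -0.160464)–(1.82722, 0.9614, 0.7231)  len=0.8836
  (v3,v8,v4) [-+-] → (1.82722, 0.9614, 0.7231)–(1.49649, 0.9614, 1.17828)  len=0.5626
  (v4,v8,v9) [-++] → (1.49649, 0.9614, 1.17828)–(0.977238, 0.9614, 1.8931)  len=0.8835
  (v4,v9,v5) [-+-] → (0.977238, 0.9614, 1.8931)–(0.9614, 0.9614, 1.89825)  len=0.0167
  (v6,v0,v10) [+-+] → (0.9614, 0.9614, -1.89825)–(0, 0.9614, -2.02762)  len=0.9701
  (v9,v13,v5) [++-] → (0, 0.9614, 2.02762)–(0.9614, 0.9614, 1.89825)  len=0.9701
  (v10,v0,v14) [+-+] → (0, 0.9614, -2.02762)–(-0.9614, 0.9614, -1.89825)  len=0.9701
  (v13,v17,v5) [++-] → (-0.9614, 0.9614, 1.89825)–(0, 0.9614, 2.02762)  len=0.9701
  (v14,v0,v18) [+--] → (-0.9614, 0.9614, -1.89825)–(-0.977238, 0.9614, -1.8931)  len=0.0167
  (v14,v18,v15) [+-+] → (-0.977238, 0.9614, -1.8931)–(-1.49649, 0.9614, -1.17828)  len=0.8835
  (v15,v18,v19) [+--] → (-1.49649, 0.9614, -1.17828)–(-1.82722, 0.9614, -0.7231)  len=0.5626
  (v15,v19,v16) [+-+] → (-1.82722, 0.9614, -0.7231)–(-1.82722, 0.9614, 0.160464)  len=0.8836
  (v16,v19,v20) [+--] → (-1.82722, 0.9614, 0.160464)–(-1.82722, 0.9614, 0.7231)  len=0.5626
  (v16,v20,v17) [+-+] → (-1.82722, 0.9614, 0.7231)–(-0.987028, 0.9614, 1.87963)  len=1.4295
  (v17,v20,v21) [+--] → (-0.987028, 0.9614, 1.87963)–(-0.977238, 0.9614, 1.8931)  len=0.0167
  (v17,v21,v5) [+--] → (-0.977238, 0.9614, 1.8931)–(-0.9614, 0.9614, 1.89825)  len=0.0167

Chained into 1 loop(s):
  loop 1: 20 segments, perimeter = 12.6239
Total perimeter = 12.624


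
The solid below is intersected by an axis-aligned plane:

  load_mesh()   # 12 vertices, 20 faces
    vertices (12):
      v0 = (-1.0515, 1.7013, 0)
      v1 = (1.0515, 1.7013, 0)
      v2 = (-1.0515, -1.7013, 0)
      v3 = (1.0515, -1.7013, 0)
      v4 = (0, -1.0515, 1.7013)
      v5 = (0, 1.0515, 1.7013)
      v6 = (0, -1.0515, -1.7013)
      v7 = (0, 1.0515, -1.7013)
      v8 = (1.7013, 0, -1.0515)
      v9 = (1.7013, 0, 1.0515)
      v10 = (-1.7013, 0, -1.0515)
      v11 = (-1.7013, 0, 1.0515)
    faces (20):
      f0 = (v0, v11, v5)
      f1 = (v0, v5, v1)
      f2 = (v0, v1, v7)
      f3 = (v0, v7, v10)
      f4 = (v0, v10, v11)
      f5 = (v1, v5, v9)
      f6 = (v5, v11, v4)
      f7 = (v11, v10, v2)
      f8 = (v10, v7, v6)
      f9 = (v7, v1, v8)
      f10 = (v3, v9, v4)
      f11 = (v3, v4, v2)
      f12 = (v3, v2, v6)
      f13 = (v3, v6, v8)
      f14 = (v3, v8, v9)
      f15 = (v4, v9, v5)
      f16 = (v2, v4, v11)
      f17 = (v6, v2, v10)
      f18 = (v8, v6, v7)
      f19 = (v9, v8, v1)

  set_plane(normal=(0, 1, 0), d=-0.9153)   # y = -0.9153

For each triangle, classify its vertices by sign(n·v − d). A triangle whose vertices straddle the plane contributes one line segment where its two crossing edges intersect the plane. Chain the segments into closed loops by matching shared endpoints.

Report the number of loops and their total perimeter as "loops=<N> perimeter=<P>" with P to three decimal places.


loops=1 perimeter=9.287

Straddling triangles (10 of 20):
  (v5,v11,v4) [++-] → (-0.220368, -0.9153, 1.61713)–(0, -0.9153, 1.7013)  len=0.2359
  (v11,v10,v2) [++-] → (-1.35171, -0.9153, -0.485793)–(-1.35171, -0.9153, 0.485793)  len=0.9716
  (v10,v7,v6) [++-] → (0, -0.9153, -1.7013)–(-0.220368, -0.9153, -1.61713)  len=0.2359
  (v3,v9,v4) [-+-] → (1.35171, -0.9153, 0.485793)–(0.220368, -0.9153, 1.61713)  len=1.6000
  (v3,v6,v8) [--+] → (0.220368, -0.9153, -1.61713)–(1.35171, -0.9153, -0.485793)  len=1.6000
  (v3,v8,v9) [-++] → (1.35171, -0.9153, -0.485793)–(1.35171, -0.9153, 0.485793)  len=0.9716
  (v4,v9,v5) [-++] → (0.220368, -0.9153, 1.61713)–(0, -0.9153, 1.7013)  len=0.2359
  (v2,v4,v11) [--+] → (-0.220368, -0.9153, 1.61713)–(-1.35171, -0.9153, 0.485793)  len=1.6000
  (v6,v2,v10) [--+] → (-1.35171, -0.9153, -0.485793)–(-0.220368, -0.9153, -1.61713)  len=1.6000
  (v8,v6,v7) [+-+] → (0.220368, -0.9153, -1.61713)–(0, -0.9153, -1.7013)  len=0.2359

Chained into 1 loop(s):
  loop 1: 10 segments, perimeter = 9.2866
Total perimeter = 9.287
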